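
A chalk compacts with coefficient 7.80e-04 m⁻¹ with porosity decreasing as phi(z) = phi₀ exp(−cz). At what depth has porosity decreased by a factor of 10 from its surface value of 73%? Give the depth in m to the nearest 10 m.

Working in km (1 km = 1000 m; c in km⁻¹ = c in m⁻¹ × 1000):
phi/phi₀ = 1/10 ⇒ exp(−c·z) = 1/10 ⇒ z = ln(10) / c
z = 2.3026 / 0.78 = 2.952 km

2950 m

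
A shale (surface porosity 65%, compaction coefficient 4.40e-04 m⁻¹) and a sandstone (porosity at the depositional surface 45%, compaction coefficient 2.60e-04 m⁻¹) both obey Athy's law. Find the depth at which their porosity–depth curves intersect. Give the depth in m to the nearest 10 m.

Working in km (1 km = 1000 m; k in km⁻¹ = k in m⁻¹ × 1000):
Set n₀ₐ e^(−kₐd) = n₀ᵦ e^(−kᵦd) ⇒ ln(n₀ₐ/n₀ᵦ) = (kₐ − kᵦ)·d
d = ln(0.65/0.45) / (0.44 − 0.26) = 0.3677 / 0.18 = 2.043 km

2040 m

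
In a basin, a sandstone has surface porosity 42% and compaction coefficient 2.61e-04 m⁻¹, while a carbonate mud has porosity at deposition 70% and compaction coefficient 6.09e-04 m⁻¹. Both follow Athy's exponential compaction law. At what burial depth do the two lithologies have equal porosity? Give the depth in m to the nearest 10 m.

1470 m

Working in km (1 km = 1000 m; k in km⁻¹ = k in m⁻¹ × 1000):
Set phi₀ₐ e^(−kₐZ) = phi₀ᵦ e^(−kᵦZ) ⇒ ln(phi₀ₐ/phi₀ᵦ) = (kₐ − kᵦ)·Z
Z = ln(0.42/0.7) / (0.261 − 0.609) = -0.5108 / -0.348 = 1.468 km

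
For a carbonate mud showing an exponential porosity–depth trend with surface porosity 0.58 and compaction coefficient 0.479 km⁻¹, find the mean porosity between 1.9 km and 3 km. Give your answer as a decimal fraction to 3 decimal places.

0.181

⟨n⟩ = (1/(z₂−z₁)) ∫ n₀ e^(−kz) dz = n₀·(e^(−k·z₁) − e^(−k·z₂)) / (k·(z₂−z₁))
e^(−0.479×1.9) = 0.4025; e^(−0.479×3) = 0.2376
⟨n⟩ = 0.58 × (0.4025 − 0.2376) / (0.479 × 1.1) = 0.58 × 0.3129 = 0.1815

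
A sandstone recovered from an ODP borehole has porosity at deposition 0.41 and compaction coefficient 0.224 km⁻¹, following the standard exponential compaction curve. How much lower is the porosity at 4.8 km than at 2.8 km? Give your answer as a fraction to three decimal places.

n(2.8) = 0.41·e^(−0.224×2.8) = 0.2190
n(4.8) = 0.41·e^(−0.224×4.8) = 0.1399
Δn = 0.2190 − 0.1399 = 0.0791

0.079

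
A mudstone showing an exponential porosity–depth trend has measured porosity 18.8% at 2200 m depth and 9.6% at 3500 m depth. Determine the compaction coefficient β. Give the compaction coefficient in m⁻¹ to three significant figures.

Working in km (1 km = 1000 m; β in km⁻¹ = β in m⁻¹ × 1000):
Athy: φ(z) = φ₀ e^(−βz) ⇒ φ₁/φ₂ = e^{β(z₂−z₁)} ⇒ β = ln(φ₁/φ₂)/(z₂−z₁)
β = ln(0.188/0.096) / (3.5 − 2.2) = ln(1.958) / 1.3 = 0.6721 / 1.3 = 0.517 km⁻¹

0.000517 m⁻¹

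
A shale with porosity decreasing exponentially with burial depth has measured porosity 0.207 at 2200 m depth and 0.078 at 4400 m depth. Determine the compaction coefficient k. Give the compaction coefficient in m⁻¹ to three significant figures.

0.000444 m⁻¹

Working in km (1 km = 1000 m; k in km⁻¹ = k in m⁻¹ × 1000):
Athy: phi(d) = phi₀ e^(−kd) ⇒ phi₁/phi₂ = e^{k(d₂−d₁)} ⇒ k = ln(phi₁/phi₂)/(d₂−d₁)
k = ln(0.207/0.078) / (4.4 − 2.2) = ln(2.654) / 2.2 = 0.9760 / 2.2 = 0.4436 km⁻¹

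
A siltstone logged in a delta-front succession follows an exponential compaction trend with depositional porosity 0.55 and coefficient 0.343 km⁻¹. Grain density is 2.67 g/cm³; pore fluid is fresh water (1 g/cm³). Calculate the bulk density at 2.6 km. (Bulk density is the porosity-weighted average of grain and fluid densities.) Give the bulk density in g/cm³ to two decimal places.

2.29 g/cm³

Porosity at depth: phi = 0.55·exp(−0.343×2.6) = 0.55×0.4099 = 0.2255
Bulk density: ρ_b = (1−phi)ρ_g + phi·ρ_f = 0.7745×2.67 + 0.2255×1
       = 2.068 + 0.225 = 2.293 g/cm³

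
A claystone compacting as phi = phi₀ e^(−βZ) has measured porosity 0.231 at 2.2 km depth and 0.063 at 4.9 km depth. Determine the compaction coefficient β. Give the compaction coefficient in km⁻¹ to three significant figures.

0.481 km⁻¹

Athy: phi(Z) = phi₀ e^(−βZ) ⇒ phi₁/phi₂ = e^{β(Z₂−Z₁)} ⇒ β = ln(phi₁/phi₂)/(Z₂−Z₁)
β = ln(0.231/0.063) / (4.9 − 2.2) = ln(3.667) / 2.7 = 1.2993 / 2.7 = 0.4812 km⁻¹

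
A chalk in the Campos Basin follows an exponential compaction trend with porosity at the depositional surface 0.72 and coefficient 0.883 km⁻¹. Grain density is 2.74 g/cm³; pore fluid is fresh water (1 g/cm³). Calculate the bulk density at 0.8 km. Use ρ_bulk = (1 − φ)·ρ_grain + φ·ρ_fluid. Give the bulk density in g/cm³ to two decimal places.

Porosity at depth: n = 0.72·exp(−0.883×0.8) = 0.72×0.4934 = 0.3553
Bulk density: ρ_b = (1−n)ρ_g + n·ρ_f = 0.6447×2.74 + 0.3553×1
       = 1.767 + 0.355 = 2.122 g/cm³

2.12 g/cm³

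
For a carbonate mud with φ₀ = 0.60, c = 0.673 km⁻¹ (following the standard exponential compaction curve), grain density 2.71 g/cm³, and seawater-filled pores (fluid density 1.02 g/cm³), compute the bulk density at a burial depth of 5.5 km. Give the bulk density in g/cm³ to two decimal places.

2.68 g/cm³

Porosity at depth: φ = 0.6·exp(−0.673×5.5) = 0.6×0.0247 = 0.0148
Bulk density: ρ_b = (1−φ)ρ_g + φ·ρ_f = 0.9852×2.71 + 0.0148×1.02
       = 2.670 + 0.015 = 2.685 g/cm³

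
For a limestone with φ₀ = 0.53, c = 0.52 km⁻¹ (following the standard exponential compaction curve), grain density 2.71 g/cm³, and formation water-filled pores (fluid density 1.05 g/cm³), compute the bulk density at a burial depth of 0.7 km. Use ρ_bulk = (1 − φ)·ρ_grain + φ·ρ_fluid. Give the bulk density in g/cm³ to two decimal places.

Porosity at depth: φ = 0.53·exp(−0.52×0.7) = 0.53×0.6949 = 0.3683
Bulk density: ρ_b = (1−φ)ρ_g + φ·ρ_f = 0.6317×2.71 + 0.3683×1.05
       = 1.712 + 0.387 = 2.099 g/cm³

2.10 g/cm³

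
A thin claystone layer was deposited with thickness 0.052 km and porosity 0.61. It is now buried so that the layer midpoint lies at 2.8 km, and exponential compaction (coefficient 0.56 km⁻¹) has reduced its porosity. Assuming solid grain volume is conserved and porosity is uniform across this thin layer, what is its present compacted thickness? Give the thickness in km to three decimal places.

Porosity at 2.8 km: phi = 0.61·exp(−0.56×2.8) = 0.1272
Solid-volume conservation: h(1−phi) = h₀(1−phi₀) ⇒ h = h₀·(1−phi₀)/(1−phi)
h = 0.052 × (1 − 0.61)/(1 − 0.1272) = 0.052 × 0.4468 = 0.0232 km

0.023 km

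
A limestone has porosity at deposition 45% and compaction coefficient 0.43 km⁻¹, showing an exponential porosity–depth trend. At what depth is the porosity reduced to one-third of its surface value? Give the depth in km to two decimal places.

2.55 km

phi/phi₀ = 1/3 ⇒ exp(−β·d) = 1/3 ⇒ d = ln(3) / β
d = 1.0986 / 0.43 = 2.555 km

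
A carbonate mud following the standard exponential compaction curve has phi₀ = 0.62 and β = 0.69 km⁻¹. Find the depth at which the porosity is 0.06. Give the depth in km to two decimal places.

Invert Athy's law: z = ln(phi₀/phi) / β
z = ln(0.62/0.06) / 0.69 = ln(10.33) / 0.69 = 2.3354 / 0.69 = 3.385 km

3.38 km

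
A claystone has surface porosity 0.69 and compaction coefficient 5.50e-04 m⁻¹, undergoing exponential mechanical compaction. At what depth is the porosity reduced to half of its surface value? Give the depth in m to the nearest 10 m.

1260 m

Working in km (1 km = 1000 m; c in km⁻¹ = c in m⁻¹ × 1000):
n/n₀ = 1/2 ⇒ exp(−c·d) = 1/2 ⇒ d = ln(2) / c
d = 0.6931 / 0.55 = 1.260 km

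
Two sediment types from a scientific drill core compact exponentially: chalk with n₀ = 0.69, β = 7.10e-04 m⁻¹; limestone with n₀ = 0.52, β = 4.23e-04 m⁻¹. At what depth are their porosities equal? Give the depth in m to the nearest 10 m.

Working in km (1 km = 1000 m; β in km⁻¹ = β in m⁻¹ × 1000):
Set n₀ₐ e^(−βₐz) = n₀ᵦ e^(−βᵦz) ⇒ ln(n₀ₐ/n₀ᵦ) = (βₐ − βᵦ)·z
z = ln(0.69/0.52) / (0.71 − 0.423) = 0.2829 / 0.287 = 0.986 km

990 m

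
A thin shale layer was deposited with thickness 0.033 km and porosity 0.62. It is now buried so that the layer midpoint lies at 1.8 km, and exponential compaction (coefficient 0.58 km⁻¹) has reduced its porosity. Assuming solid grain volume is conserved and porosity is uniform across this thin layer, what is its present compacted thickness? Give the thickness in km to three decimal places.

Porosity at 1.8 km: phi = 0.62·exp(−0.58×1.8) = 0.2183
Solid-volume conservation: h(1−phi) = h₀(1−phi₀) ⇒ h = h₀·(1−phi₀)/(1−phi)
h = 0.033 × (1 − 0.62)/(1 − 0.2183) = 0.033 × 0.4861 = 0.0160 km

0.016 km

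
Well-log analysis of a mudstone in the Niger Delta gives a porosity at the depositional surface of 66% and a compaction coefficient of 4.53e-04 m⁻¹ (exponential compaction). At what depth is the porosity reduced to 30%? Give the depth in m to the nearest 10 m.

Working in km (1 km = 1000 m; c in km⁻¹ = c in m⁻¹ × 1000):
Invert Athy's law: Z = ln(phi₀/phi) / c
Z = ln(0.66/0.3) / 0.453 = ln(2.2) / 0.453 = 0.7885 / 0.453 = 1.741 km

1740 m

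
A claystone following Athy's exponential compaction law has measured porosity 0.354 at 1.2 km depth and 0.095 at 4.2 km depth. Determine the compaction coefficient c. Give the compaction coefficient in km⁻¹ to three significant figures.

0.438 km⁻¹

Athy: φ(d) = φ₀ e^(−cd) ⇒ φ₁/φ₂ = e^{c(d₂−d₁)} ⇒ c = ln(φ₁/φ₂)/(d₂−d₁)
c = ln(0.354/0.095) / (4.2 − 1.2) = ln(3.726) / 3 = 1.3154 / 3 = 0.4385 km⁻¹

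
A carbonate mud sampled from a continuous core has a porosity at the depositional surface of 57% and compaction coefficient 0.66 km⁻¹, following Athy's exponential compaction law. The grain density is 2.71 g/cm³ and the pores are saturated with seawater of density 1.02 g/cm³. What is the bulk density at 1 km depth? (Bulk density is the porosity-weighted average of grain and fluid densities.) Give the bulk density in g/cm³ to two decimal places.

Porosity at depth: phi = 0.57·exp(−0.66×1) = 0.57×0.5169 = 0.2946
Bulk density: ρ_b = (1−phi)ρ_g + phi·ρ_f = 0.7054×2.71 + 0.2946×1.02
       = 1.912 + 0.300 = 2.212 g/cm³

2.21 g/cm³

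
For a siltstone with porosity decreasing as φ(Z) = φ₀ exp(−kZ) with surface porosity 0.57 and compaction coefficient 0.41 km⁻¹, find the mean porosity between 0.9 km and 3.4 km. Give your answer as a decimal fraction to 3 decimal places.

⟨φ⟩ = (1/(Z₂−Z₁)) ∫ φ₀ e^(−kZ) dZ = φ₀·(e^(−k·Z₁) − e^(−k·Z₂)) / (k·(Z₂−Z₁))
e^(−0.41×0.9) = 0.6914; e^(−0.41×3.4) = 0.2481
⟨φ⟩ = 0.57 × (0.6914 − 0.2481) / (0.41 × 2.5) = 0.57 × 0.4325 = 0.2465

0.247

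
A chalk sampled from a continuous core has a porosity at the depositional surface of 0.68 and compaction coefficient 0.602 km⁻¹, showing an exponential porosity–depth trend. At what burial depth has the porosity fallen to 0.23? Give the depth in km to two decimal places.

Invert Athy's law: Z = ln(n₀/n) / k
Z = ln(0.68/0.23) / 0.602 = ln(2.957) / 0.602 = 1.0840 / 0.602 = 1.801 km

1.80 km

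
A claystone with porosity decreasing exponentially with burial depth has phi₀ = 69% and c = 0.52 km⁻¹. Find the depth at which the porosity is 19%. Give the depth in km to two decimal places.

Invert Athy's law: d = ln(phi₀/phi) / c
d = ln(0.69/0.19) / 0.52 = ln(3.632) / 0.52 = 1.2897 / 0.52 = 2.480 km

2.48 km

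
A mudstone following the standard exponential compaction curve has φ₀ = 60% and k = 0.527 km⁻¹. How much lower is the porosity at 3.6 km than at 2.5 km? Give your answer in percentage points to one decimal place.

7.1 percentage points

φ(2.5) = 0.6·e^(−0.527×2.5) = 0.1607
φ(3.6) = 0.6·e^(−0.527×3.6) = 0.0900
Δφ = 0.1607 − 0.0900 = 0.0707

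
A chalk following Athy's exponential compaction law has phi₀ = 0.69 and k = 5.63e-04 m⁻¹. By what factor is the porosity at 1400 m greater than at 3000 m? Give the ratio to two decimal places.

Working in km (1 km = 1000 m; k in km⁻¹ = k in m⁻¹ × 1000):
phi(Z₁)/phi(Z₂) = e^(−k·Z₁)/e^(−k·Z₂) = e^{k(Z₂−Z₁)}
= exp(0.563 × 1.6) = exp(0.9008) = 2.4616

2.46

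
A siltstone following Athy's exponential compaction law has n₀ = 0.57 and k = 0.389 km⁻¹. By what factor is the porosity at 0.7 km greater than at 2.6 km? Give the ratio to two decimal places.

n(Z₁)/n(Z₂) = e^(−k·Z₁)/e^(−k·Z₂) = e^{k(Z₂−Z₁)}
= exp(0.389 × 1.9) = exp(0.7391) = 2.0941

2.09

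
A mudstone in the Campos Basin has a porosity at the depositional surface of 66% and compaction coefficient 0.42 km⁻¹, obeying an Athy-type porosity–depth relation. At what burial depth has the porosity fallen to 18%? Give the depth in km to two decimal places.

Invert Athy's law: d = ln(n₀/n) / c
d = ln(0.66/0.18) / 0.42 = ln(3.667) / 0.42 = 1.2993 / 0.42 = 3.094 km

3.09 km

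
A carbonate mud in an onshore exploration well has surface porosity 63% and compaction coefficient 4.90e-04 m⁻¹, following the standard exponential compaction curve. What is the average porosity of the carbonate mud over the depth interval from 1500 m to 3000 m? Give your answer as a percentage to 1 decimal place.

Working in km (1 km = 1000 m; c in km⁻¹ = c in m⁻¹ × 1000):
⟨n⟩ = (1/(d₂−d₁)) ∫ n₀ e^(−cd) dd = n₀·(e^(−c·d₁) − e^(−c·d₂)) / (c·(d₂−d₁))
e^(−0.49×1.5) = 0.4795; e^(−0.49×3) = 0.2299
⟨n⟩ = 0.63 × (0.4795 − 0.2299) / (0.49 × 1.5) = 0.63 × 0.3396 = 0.2139

21.4%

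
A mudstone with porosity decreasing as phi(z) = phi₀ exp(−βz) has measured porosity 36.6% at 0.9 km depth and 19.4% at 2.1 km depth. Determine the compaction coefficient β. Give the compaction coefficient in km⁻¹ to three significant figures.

0.529 km⁻¹

Athy: phi(z) = phi₀ e^(−βz) ⇒ phi₁/phi₂ = e^{β(z₂−z₁)} ⇒ β = ln(phi₁/phi₂)/(z₂−z₁)
β = ln(0.366/0.194) / (2.1 − 0.9) = ln(1.887) / 1.2 = 0.6348 / 1.2 = 0.529 km⁻¹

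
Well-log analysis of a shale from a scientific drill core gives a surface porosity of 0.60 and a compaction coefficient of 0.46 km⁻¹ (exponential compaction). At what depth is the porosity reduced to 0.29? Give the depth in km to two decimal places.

Invert Athy's law: d = ln(φ₀/φ) / k
d = ln(0.6/0.29) / 0.46 = ln(2.069) / 0.46 = 0.7270 / 0.46 = 1.581 km

1.58 km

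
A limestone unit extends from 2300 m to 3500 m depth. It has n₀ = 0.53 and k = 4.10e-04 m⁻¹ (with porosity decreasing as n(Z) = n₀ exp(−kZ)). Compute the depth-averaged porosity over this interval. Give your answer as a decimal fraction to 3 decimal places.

0.163

Working in km (1 km = 1000 m; k in km⁻¹ = k in m⁻¹ × 1000):
⟨n⟩ = (1/(Z₂−Z₁)) ∫ n₀ e^(−kZ) dZ = n₀·(e^(−k·Z₁) − e^(−k·Z₂)) / (k·(Z₂−Z₁))
e^(−0.41×2.3) = 0.3895; e^(−0.41×3.5) = 0.2381
⟨n⟩ = 0.53 × (0.3895 − 0.2381) / (0.41 × 1.2) = 0.53 × 0.3076 = 0.1630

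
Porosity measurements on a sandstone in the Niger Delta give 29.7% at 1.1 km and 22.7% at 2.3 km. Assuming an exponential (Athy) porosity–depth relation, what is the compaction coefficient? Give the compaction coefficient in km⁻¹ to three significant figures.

Athy: φ(Z) = φ₀ e^(−kZ) ⇒ φ₁/φ₂ = e^{k(Z₂−Z₁)} ⇒ k = ln(φ₁/φ₂)/(Z₂−Z₁)
k = ln(0.297/0.227) / (2.3 − 1.1) = ln(1.308) / 1.2 = 0.2688 / 1.2 = 0.224 km⁻¹

0.224 km⁻¹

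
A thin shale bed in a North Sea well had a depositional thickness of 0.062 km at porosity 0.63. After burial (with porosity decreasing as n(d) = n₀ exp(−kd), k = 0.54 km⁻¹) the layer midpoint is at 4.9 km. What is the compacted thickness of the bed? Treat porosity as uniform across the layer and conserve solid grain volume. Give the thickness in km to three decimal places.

Porosity at 4.9 km: n = 0.63·exp(−0.54×4.9) = 0.0447
Solid-volume conservation: h(1−n) = h₀(1−n₀) ⇒ h = h₀·(1−n₀)/(1−n)
h = 0.062 × (1 − 0.63)/(1 − 0.0447) = 0.062 × 0.3873 = 0.0240 km

0.024 km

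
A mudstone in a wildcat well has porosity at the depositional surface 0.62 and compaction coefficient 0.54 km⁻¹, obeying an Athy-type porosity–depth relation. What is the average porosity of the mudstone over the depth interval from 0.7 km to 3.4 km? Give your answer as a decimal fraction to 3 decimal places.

⟨φ⟩ = (1/(d₂−d₁)) ∫ φ₀ e^(−cd) dd = φ₀·(e^(−c·d₁) − e^(−c·d₂)) / (c·(d₂−d₁))
e^(−0.54×0.7) = 0.6852; e^(−0.54×3.4) = 0.1595
⟨φ⟩ = 0.62 × (0.6852 − 0.1595) / (0.54 × 2.7) = 0.62 × 0.3606 = 0.2236

0.224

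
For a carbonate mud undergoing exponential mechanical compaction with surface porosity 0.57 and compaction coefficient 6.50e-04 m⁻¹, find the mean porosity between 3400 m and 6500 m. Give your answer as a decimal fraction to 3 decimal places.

Working in km (1 km = 1000 m; k in km⁻¹ = k in m⁻¹ × 1000):
⟨n⟩ = (1/(d₂−d₁)) ∫ n₀ e^(−kd) dd = n₀·(e^(−k·d₁) − e^(−k·d₂)) / (k·(d₂−d₁))
e^(−0.65×3.4) = 0.1097; e^(−0.65×6.5) = 0.0146
⟨n⟩ = 0.57 × (0.1097 − 0.0146) / (0.65 × 3.1) = 0.57 × 0.0472 = 0.0269

0.027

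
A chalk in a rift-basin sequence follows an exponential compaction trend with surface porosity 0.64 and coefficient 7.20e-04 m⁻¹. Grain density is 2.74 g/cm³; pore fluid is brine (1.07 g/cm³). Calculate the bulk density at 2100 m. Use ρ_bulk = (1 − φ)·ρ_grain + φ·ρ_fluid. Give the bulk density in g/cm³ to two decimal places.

2.50 g/cm³

Working in km (1 km = 1000 m; β in km⁻¹ = β in m⁻¹ × 1000):
Porosity at depth: n = 0.64·exp(−0.72×2.1) = 0.64×0.2205 = 0.1411
Bulk density: ρ_b = (1−n)ρ_g + n·ρ_f = 0.8589×2.74 + 0.1411×1.07
       = 2.353 + 0.151 = 2.504 g/cm³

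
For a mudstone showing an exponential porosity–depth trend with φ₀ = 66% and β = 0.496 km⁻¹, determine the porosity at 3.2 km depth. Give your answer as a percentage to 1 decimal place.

φ = φ₀·exp(−β·z) = 0.66 × exp(−0.496 × 3.2) = 0.66 × exp(−1.587)
  = 0.66 × 0.2045 = 0.1350

13.5%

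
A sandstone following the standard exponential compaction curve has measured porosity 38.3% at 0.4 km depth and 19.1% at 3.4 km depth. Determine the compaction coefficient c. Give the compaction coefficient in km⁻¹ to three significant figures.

0.232 km⁻¹

Athy: φ(d) = φ₀ e^(−cd) ⇒ φ₁/φ₂ = e^{c(d₂−d₁)} ⇒ c = ln(φ₁/φ₂)/(d₂−d₁)
c = ln(0.383/0.191) / (3.4 − 0.4) = ln(2.005) / 3 = 0.6958 / 3 = 0.2319 km⁻¹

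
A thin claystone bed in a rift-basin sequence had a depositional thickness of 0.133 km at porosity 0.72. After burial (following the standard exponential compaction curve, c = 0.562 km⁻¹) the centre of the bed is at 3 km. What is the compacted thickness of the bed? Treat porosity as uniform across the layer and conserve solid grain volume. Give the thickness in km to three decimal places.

Porosity at 3 km: phi = 0.72·exp(−0.562×3) = 0.1334
Solid-volume conservation: h(1−phi) = h₀(1−phi₀) ⇒ h = h₀·(1−phi₀)/(1−phi)
h = 0.133 × (1 − 0.72)/(1 − 0.1334) = 0.133 × 0.3231 = 0.0430 km

0.043 km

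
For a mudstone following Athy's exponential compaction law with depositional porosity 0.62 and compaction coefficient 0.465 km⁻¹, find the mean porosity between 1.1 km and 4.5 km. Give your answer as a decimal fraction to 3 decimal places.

0.187

⟨n⟩ = (1/(Z₂−Z₁)) ∫ n₀ e^(−kZ) dZ = n₀·(e^(−k·Z₁) − e^(−k·Z₂)) / (k·(Z₂−Z₁))
e^(−0.465×1.1) = 0.5996; e^(−0.465×4.5) = 0.1234
⟨n⟩ = 0.62 × (0.5996 − 0.1234) / (0.465 × 3.4) = 0.62 × 0.3012 = 0.1868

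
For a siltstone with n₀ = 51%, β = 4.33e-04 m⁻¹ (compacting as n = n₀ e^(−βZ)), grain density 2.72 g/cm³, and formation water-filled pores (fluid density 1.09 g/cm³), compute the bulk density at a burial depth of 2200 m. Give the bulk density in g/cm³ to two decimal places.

2.40 g/cm³

Working in km (1 km = 1000 m; β in km⁻¹ = β in m⁻¹ × 1000):
Porosity at depth: n = 0.51·exp(−0.433×2.2) = 0.51×0.3857 = 0.1967
Bulk density: ρ_b = (1−n)ρ_g + n·ρ_f = 0.8033×2.72 + 0.1967×1.09
       = 2.185 + 0.214 = 2.399 g/cm³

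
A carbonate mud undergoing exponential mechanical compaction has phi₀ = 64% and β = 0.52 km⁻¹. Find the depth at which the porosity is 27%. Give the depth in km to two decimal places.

1.66 km

Invert Athy's law: Z = ln(phi₀/phi) / β
Z = ln(0.64/0.27) / 0.52 = ln(2.37) / 0.52 = 0.8630 / 0.52 = 1.660 km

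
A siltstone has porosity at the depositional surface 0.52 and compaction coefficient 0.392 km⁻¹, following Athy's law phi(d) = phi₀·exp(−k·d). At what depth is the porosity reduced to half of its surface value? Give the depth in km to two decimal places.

phi/phi₀ = 1/2 ⇒ exp(−k·d) = 1/2 ⇒ d = ln(2) / k
d = 0.6931 / 0.392 = 1.768 km

1.77 km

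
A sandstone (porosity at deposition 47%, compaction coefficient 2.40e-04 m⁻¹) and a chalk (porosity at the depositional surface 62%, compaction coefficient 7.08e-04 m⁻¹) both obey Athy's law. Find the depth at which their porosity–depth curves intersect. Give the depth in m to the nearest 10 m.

590 m

Working in km (1 km = 1000 m; β in km⁻¹ = β in m⁻¹ × 1000):
Set n₀ₐ e^(−βₐZ) = n₀ᵦ e^(−βᵦZ) ⇒ ln(n₀ₐ/n₀ᵦ) = (βₐ − βᵦ)·Z
Z = ln(0.47/0.62) / (0.24 − 0.708) = -0.2770 / -0.468 = 0.592 km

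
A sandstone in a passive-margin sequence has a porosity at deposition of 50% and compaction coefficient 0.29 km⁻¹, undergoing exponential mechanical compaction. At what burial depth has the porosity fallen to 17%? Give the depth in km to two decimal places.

3.72 km

Invert Athy's law: z = ln(φ₀/φ) / c
z = ln(0.5/0.17) / 0.29 = ln(2.941) / 0.29 = 1.0788 / 0.29 = 3.720 km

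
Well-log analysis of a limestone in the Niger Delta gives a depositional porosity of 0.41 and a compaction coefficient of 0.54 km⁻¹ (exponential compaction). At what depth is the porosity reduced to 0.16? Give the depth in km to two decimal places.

Invert Athy's law: d = ln(φ₀/φ) / β
d = ln(0.41/0.16) / 0.54 = ln(2.562) / 0.54 = 0.9410 / 0.54 = 1.743 km

1.74 km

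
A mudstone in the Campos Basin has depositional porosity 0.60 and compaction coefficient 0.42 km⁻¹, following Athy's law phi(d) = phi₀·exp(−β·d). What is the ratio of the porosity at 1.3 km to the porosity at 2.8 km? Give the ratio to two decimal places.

1.88

phi(d₁)/phi(d₂) = e^(−β·d₁)/e^(−β·d₂) = e^{β(d₂−d₁)}
= exp(0.42 × 1.5) = exp(0.63) = 1.8776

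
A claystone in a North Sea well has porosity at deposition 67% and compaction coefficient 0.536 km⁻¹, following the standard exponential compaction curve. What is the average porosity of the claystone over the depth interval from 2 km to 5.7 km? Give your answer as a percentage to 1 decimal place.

10.0%

⟨n⟩ = (1/(z₂−z₁)) ∫ n₀ e^(−cz) dz = n₀·(e^(−c·z₁) − e^(−c·z₂)) / (c·(z₂−z₁))
e^(−0.536×2) = 0.3423; e^(−0.536×5.7) = 0.0471
⟨n⟩ = 0.67 × (0.3423 − 0.0471) / (0.536 × 3.7) = 0.67 × 0.1489 = 0.0997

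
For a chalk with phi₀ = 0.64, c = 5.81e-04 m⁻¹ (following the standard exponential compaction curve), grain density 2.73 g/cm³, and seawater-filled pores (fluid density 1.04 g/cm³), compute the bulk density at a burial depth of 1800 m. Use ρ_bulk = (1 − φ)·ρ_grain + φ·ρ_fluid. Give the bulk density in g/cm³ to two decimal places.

Working in km (1 km = 1000 m; c in km⁻¹ = c in m⁻¹ × 1000):
Porosity at depth: phi = 0.64·exp(−0.581×1.8) = 0.64×0.3514 = 0.2249
Bulk density: ρ_b = (1−phi)ρ_g + phi·ρ_f = 0.7751×2.73 + 0.2249×1.04
       = 2.116 + 0.234 = 2.350 g/cm³

2.35 g/cm³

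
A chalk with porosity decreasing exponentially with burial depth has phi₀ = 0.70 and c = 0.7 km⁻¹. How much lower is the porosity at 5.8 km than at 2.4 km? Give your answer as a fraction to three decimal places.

phi(2.4) = 0.7·e^(−0.7×2.4) = 0.1305
phi(5.8) = 0.7·e^(−0.7×5.8) = 0.0121
Δphi = 0.1305 − 0.0121 = 0.1184

0.118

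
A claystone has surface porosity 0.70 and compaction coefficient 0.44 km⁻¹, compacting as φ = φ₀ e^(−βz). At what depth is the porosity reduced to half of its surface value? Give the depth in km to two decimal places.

1.58 km

φ/φ₀ = 1/2 ⇒ exp(−β·z) = 1/2 ⇒ z = ln(2) / β
z = 0.6931 / 0.44 = 1.575 km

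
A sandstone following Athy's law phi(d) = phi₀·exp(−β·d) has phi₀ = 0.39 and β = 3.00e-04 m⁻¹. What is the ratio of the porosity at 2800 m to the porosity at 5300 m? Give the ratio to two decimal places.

Working in km (1 km = 1000 m; β in km⁻¹ = β in m⁻¹ × 1000):
phi(d₁)/phi(d₂) = e^(−β·d₁)/e^(−β·d₂) = e^{β(d₂−d₁)}
= exp(0.3 × 2.5) = exp(0.75) = 2.1170

2.12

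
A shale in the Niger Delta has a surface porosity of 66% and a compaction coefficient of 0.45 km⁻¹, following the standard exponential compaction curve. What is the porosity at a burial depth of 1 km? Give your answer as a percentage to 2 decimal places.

φ = φ₀·exp(−k·z) = 0.66 × exp(−0.45 × 1) = 0.66 × exp(−0.45)
  = 0.66 × 0.6376 = 0.4208

42.08%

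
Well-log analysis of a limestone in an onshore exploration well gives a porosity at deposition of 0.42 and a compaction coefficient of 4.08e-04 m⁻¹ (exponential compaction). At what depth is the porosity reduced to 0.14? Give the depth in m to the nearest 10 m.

Working in km (1 km = 1000 m; c in km⁻¹ = c in m⁻¹ × 1000):
Invert Athy's law: Z = ln(phi₀/phi) / c
Z = ln(0.42/0.14) / 0.408 = ln(3) / 0.408 = 1.0986 / 0.408 = 2.693 km

2690 m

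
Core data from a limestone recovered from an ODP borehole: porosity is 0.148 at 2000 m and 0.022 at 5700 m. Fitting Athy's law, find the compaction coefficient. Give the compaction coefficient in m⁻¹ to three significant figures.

0.000515 m⁻¹

Working in km (1 km = 1000 m; β in km⁻¹ = β in m⁻¹ × 1000):
Athy: n(z) = n₀ e^(−βz) ⇒ n₁/n₂ = e^{β(z₂−z₁)} ⇒ β = ln(n₁/n₂)/(z₂−z₁)
β = ln(0.148/0.022) / (5.7 − 2) = ln(6.727) / 3.7 = 1.9062 / 3.7 = 0.5152 km⁻¹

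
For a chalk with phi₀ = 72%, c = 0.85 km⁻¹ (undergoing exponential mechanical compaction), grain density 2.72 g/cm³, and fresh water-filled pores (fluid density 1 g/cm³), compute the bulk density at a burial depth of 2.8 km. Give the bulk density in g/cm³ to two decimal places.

2.61 g/cm³

Porosity at depth: phi = 0.72·exp(−0.85×2.8) = 0.72×0.0926 = 0.0666
Bulk density: ρ_b = (1−phi)ρ_g + phi·ρ_f = 0.9334×2.72 + 0.0666×1
       = 2.539 + 0.067 = 2.605 g/cm³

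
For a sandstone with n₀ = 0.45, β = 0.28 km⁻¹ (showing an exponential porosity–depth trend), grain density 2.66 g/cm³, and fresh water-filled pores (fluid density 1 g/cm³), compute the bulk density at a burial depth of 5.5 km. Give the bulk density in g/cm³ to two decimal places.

2.50 g/cm³

Porosity at depth: n = 0.45·exp(−0.28×5.5) = 0.45×0.2144 = 0.0965
Bulk density: ρ_b = (1−n)ρ_g + n·ρ_f = 0.9035×2.66 + 0.0965×1
       = 2.403 + 0.096 = 2.500 g/cm³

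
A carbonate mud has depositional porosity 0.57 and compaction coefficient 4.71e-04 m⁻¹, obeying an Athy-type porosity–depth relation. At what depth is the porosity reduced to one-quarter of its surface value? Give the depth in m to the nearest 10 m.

Working in km (1 km = 1000 m; β in km⁻¹ = β in m⁻¹ × 1000):
phi/phi₀ = 1/4 ⇒ exp(−β·z) = 1/4 ⇒ z = ln(4) / β
z = 1.3863 / 0.471 = 2.943 km

2940 m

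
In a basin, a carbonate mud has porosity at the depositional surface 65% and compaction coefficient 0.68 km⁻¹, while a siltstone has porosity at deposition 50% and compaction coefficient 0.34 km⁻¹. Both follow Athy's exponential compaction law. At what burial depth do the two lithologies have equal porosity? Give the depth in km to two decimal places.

0.77 km

Set n₀ₐ e^(−βₐd) = n₀ᵦ e^(−βᵦd) ⇒ ln(n₀ₐ/n₀ᵦ) = (βₐ − βᵦ)·d
d = ln(0.65/0.5) / (0.68 − 0.34) = 0.2624 / 0.34 = 0.772 km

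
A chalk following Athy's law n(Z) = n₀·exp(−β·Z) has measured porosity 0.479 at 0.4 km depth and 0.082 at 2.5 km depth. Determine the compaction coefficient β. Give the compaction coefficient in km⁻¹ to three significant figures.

Athy: n(Z) = n₀ e^(−βZ) ⇒ n₁/n₂ = e^{β(Z₂−Z₁)} ⇒ β = ln(n₁/n₂)/(Z₂−Z₁)
β = ln(0.479/0.082) / (2.5 − 0.4) = ln(5.841) / 2.1 = 1.7650 / 2.1 = 0.8405 km⁻¹

0.840 km⁻¹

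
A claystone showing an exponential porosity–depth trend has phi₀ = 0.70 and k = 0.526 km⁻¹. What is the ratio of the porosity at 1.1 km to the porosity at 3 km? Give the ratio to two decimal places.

2.72

phi(Z₁)/phi(Z₂) = e^(−k·Z₁)/e^(−k·Z₂) = e^{k(Z₂−Z₁)}
= exp(0.526 × 1.9) = exp(0.9994) = 2.7167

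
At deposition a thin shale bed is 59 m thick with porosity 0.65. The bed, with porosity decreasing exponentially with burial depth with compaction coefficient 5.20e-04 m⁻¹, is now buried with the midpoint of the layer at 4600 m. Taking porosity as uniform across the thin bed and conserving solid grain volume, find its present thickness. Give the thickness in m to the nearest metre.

Working in km (1 km = 1000 m; β in km⁻¹ = β in m⁻¹ × 1000):
Porosity at 4.6 km: φ = 0.65·exp(−0.52×4.6) = 0.0594
Solid-volume conservation: h(1−φ) = h₀(1−φ₀) ⇒ h = h₀·(1−φ₀)/(1−φ)
h = 0.059 × (1 − 0.65)/(1 − 0.0594) = 0.059 × 0.3721 = 0.0220 km

22 m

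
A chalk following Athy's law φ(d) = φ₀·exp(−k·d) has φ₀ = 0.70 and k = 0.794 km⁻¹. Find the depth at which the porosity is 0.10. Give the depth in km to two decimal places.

2.45 km

Invert Athy's law: d = ln(φ₀/φ) / k
d = ln(0.7/0.1) / 0.794 = ln(7) / 0.794 = 1.9459 / 0.794 = 2.451 km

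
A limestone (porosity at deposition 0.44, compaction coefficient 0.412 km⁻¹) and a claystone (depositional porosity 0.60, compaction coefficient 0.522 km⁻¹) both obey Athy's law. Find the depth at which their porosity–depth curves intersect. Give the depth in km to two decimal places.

2.82 km

Set φ₀ₐ e^(−kₐd) = φ₀ᵦ e^(−kᵦd) ⇒ ln(φ₀ₐ/φ₀ᵦ) = (kₐ − kᵦ)·d
d = ln(0.44/0.6) / (0.412 − 0.522) = -0.3102 / -0.11 = 2.820 km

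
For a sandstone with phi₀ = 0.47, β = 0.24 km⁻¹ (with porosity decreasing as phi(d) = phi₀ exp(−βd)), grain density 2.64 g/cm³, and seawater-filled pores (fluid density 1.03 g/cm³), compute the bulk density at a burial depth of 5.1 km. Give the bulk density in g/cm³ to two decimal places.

2.42 g/cm³

Porosity at depth: phi = 0.47·exp(−0.24×5.1) = 0.47×0.2941 = 0.1382
Bulk density: ρ_b = (1−phi)ρ_g + phi·ρ_f = 0.8618×2.64 + 0.1382×1.03
       = 2.275 + 0.142 = 2.417 g/cm³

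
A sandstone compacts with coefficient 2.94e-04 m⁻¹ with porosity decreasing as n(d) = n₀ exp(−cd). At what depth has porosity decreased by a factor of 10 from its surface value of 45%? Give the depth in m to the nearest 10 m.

Working in km (1 km = 1000 m; c in km⁻¹ = c in m⁻¹ × 1000):
n/n₀ = 1/10 ⇒ exp(−c·d) = 1/10 ⇒ d = ln(10) / c
d = 2.3026 / 0.294 = 7.832 km

7830 m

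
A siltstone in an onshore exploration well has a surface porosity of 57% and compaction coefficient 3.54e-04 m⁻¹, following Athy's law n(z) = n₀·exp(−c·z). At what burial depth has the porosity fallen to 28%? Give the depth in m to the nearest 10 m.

Working in km (1 km = 1000 m; c in km⁻¹ = c in m⁻¹ × 1000):
Invert Athy's law: z = ln(n₀/n) / c
z = ln(0.57/0.28) / 0.354 = ln(2.036) / 0.354 = 0.7108 / 0.354 = 2.008 km

2010 m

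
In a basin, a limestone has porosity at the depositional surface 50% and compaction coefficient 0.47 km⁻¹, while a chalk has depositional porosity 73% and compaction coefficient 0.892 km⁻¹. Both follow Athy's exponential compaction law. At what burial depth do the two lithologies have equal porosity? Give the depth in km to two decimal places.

0.90 km

Set phi₀ₐ e^(−βₐZ) = phi₀ᵦ e^(−βᵦZ) ⇒ ln(phi₀ₐ/phi₀ᵦ) = (βₐ − βᵦ)·Z
Z = ln(0.5/0.73) / (0.47 − 0.892) = -0.3784 / -0.422 = 0.897 km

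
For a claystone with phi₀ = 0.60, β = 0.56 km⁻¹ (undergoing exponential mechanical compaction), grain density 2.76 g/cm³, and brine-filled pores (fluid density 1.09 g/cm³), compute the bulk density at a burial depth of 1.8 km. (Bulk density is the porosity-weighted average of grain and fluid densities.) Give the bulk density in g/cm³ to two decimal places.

Porosity at depth: phi = 0.6·exp(−0.56×1.8) = 0.6×0.3649 = 0.2190
Bulk density: ρ_b = (1−phi)ρ_g + phi·ρ_f = 0.7810×2.76 + 0.2190×1.09
       = 2.156 + 0.239 = 2.394 g/cm³

2.39 g/cm³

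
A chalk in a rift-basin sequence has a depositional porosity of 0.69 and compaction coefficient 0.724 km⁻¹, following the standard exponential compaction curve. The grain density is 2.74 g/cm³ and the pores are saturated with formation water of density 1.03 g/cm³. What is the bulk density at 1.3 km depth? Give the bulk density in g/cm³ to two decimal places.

Porosity at depth: phi = 0.69·exp(−0.724×1.3) = 0.69×0.3902 = 0.2692
Bulk density: ρ_b = (1−phi)ρ_g + phi·ρ_f = 0.7308×2.74 + 0.2692×1.03
       = 2.002 + 0.277 = 2.280 g/cm³

2.28 g/cm³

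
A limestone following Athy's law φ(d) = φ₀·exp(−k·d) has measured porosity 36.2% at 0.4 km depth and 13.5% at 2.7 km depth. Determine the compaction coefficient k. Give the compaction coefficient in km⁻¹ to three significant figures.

Athy: φ(d) = φ₀ e^(−kd) ⇒ φ₁/φ₂ = e^{k(d₂−d₁)} ⇒ k = ln(φ₁/φ₂)/(d₂−d₁)
k = ln(0.362/0.135) / (2.7 − 0.4) = ln(2.681) / 2.3 = 0.9864 / 2.3 = 0.4289 km⁻¹

0.429 km⁻¹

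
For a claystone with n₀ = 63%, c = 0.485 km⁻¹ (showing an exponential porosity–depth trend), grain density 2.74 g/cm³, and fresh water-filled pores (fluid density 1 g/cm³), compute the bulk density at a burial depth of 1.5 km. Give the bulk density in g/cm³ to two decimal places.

Porosity at depth: n = 0.63·exp(−0.485×1.5) = 0.63×0.4831 = 0.3044
Bulk density: ρ_b = (1−n)ρ_g + n·ρ_f = 0.6956×2.74 + 0.3044×1
       = 1.906 + 0.304 = 2.210 g/cm³

2.21 g/cm³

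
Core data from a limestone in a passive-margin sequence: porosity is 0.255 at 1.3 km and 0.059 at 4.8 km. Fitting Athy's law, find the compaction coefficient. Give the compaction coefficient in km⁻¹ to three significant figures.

Athy: phi(Z) = phi₀ e^(−kZ) ⇒ phi₁/phi₂ = e^{k(Z₂−Z₁)} ⇒ k = ln(phi₁/phi₂)/(Z₂−Z₁)
k = ln(0.255/0.059) / (4.8 − 1.3) = ln(4.322) / 3.5 = 1.4637 / 3.5 = 0.4182 km⁻¹

0.418 km⁻¹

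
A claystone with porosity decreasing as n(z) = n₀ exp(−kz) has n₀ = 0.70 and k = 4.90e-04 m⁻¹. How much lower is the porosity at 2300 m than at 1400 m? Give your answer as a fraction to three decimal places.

0.126

Working in km (1 km = 1000 m; k in km⁻¹ = k in m⁻¹ × 1000):
n(1.4) = 0.7·e^(−0.49×1.4) = 0.3525
n(2.3) = 0.7·e^(−0.49×2.3) = 0.2268
Δn = 0.3525 − 0.2268 = 0.1257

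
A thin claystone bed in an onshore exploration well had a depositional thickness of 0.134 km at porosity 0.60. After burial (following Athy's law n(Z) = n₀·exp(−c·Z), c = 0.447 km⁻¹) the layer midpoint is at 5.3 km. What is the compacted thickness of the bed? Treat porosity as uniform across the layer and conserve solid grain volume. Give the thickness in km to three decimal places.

0.057 km

Porosity at 5.3 km: n = 0.6·exp(−0.447×5.3) = 0.0561
Solid-volume conservation: h(1−n) = h₀(1−n₀) ⇒ h = h₀·(1−n₀)/(1−n)
h = 0.134 × (1 − 0.6)/(1 − 0.0561) = 0.134 × 0.4238 = 0.0568 km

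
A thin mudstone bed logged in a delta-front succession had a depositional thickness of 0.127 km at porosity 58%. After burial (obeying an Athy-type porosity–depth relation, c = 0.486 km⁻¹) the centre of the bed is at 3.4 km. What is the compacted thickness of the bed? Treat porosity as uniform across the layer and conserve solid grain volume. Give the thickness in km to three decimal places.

0.060 km

Porosity at 3.4 km: n = 0.58·exp(−0.486×3.4) = 0.1111
Solid-volume conservation: h(1−n) = h₀(1−n₀) ⇒ h = h₀·(1−n₀)/(1−n)
h = 0.127 × (1 − 0.58)/(1 − 0.1111) = 0.127 × 0.4725 = 0.0600 km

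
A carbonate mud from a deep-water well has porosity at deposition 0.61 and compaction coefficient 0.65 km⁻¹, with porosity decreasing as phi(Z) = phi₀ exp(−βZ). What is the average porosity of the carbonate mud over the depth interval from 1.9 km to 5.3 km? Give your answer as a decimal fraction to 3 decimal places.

0.071

⟨phi⟩ = (1/(Z₂−Z₁)) ∫ phi₀ e^(−βZ) dZ = phi₀·(e^(−β·Z₁) − e^(−β·Z₂)) / (β·(Z₂−Z₁))
e^(−0.65×1.9) = 0.2908; e^(−0.65×5.3) = 0.0319
⟨phi⟩ = 0.61 × (0.2908 − 0.0319) / (0.65 × 3.4) = 0.61 × 0.1172 = 0.0715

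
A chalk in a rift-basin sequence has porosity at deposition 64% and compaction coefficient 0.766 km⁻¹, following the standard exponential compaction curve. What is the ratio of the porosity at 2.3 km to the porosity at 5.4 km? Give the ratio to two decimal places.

φ(d₁)/φ(d₂) = e^(−c·d₁)/e^(−c·d₂) = e^{c(d₂−d₁)}
= exp(0.766 × 3.1) = exp(2.375) = 10.7467

10.75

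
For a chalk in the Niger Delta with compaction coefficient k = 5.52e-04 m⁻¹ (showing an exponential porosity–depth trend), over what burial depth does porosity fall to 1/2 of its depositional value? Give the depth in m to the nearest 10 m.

1260 m

Working in km (1 km = 1000 m; k in km⁻¹ = k in m⁻¹ × 1000):
n/n₀ = 1/2 ⇒ exp(−k·z) = 1/2 ⇒ z = ln(2) / k
z = 0.6931 / 0.552 = 1.256 km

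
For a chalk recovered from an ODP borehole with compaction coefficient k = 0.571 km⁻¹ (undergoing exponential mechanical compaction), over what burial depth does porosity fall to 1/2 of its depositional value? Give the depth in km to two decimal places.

1.21 km

phi/phi₀ = 1/2 ⇒ exp(−k·Z) = 1/2 ⇒ Z = ln(2) / k
Z = 0.6931 / 0.571 = 1.214 km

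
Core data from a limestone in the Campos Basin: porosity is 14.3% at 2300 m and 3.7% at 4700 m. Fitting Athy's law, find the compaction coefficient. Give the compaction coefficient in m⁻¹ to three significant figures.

Working in km (1 km = 1000 m; c in km⁻¹ = c in m⁻¹ × 1000):
Athy: φ(z) = φ₀ e^(−cz) ⇒ φ₁/φ₂ = e^{c(z₂−z₁)} ⇒ c = ln(φ₁/φ₂)/(z₂−z₁)
c = ln(0.143/0.037) / (4.7 − 2.3) = ln(3.865) / 2.4 = 1.3519 / 2.4 = 0.5633 km⁻¹

0.000563 m⁻¹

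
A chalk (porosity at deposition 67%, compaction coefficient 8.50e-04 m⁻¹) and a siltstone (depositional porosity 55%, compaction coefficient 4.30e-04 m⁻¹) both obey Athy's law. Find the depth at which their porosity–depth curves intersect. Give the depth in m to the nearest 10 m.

Working in km (1 km = 1000 m; k in km⁻¹ = k in m⁻¹ × 1000):
Set φ₀ₐ e^(−kₐZ) = φ₀ᵦ e^(−kᵦZ) ⇒ ln(φ₀ₐ/φ₀ᵦ) = (kₐ − kᵦ)·Z
Z = ln(0.67/0.55) / (0.85 − 0.43) = 0.1974 / 0.42 = 0.470 km

470 m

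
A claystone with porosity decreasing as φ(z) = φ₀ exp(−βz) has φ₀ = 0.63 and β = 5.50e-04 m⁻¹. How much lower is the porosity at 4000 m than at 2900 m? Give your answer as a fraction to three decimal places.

0.058

Working in km (1 km = 1000 m; β in km⁻¹ = β in m⁻¹ × 1000):
φ(2.9) = 0.63·e^(−0.55×2.9) = 0.1278
φ(4) = 0.63·e^(−0.55×4) = 0.0698
Δφ = 0.1278 − 0.0698 = 0.0580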